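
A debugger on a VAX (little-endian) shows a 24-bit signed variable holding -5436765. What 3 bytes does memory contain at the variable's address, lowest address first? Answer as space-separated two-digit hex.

A3 0A AD

Two's complement of -5436765 in 24 bits: 5436765 = 0x52F55D; invert → 0xAD0AA2; add 1 → 0xAD0AA3.
Split into bytes (most-significant first): AD 0A A3.
Little-endian: lowest address holds the least-significant byte.
So at ascending addresses the bytes are A3 0A AD.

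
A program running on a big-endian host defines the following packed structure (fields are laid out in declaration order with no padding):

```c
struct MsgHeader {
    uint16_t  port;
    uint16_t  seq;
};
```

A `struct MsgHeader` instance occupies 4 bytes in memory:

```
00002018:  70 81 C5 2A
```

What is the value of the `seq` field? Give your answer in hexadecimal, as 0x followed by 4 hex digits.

`seq` follows `port` (2 bytes), so it starts at byte offset 2 and occupies 2 bytes.
Bytes at offsets 2..3: C5 2A.
In big-endian order the high byte comes first in memory.
The bytes are already most-significant first: 0xC52A.

0xC52A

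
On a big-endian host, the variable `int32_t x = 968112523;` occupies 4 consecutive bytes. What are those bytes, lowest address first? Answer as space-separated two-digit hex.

968112523 in hexadecimal, padded to 32 bits, is 0x39B4398B.
Split into bytes (most-significant first): 39 B4 39 8B.
In big-endian order the high byte comes first in memory.
So the memory order matches the most-significant-first order: 39 B4 39 8B.

39 B4 39 8B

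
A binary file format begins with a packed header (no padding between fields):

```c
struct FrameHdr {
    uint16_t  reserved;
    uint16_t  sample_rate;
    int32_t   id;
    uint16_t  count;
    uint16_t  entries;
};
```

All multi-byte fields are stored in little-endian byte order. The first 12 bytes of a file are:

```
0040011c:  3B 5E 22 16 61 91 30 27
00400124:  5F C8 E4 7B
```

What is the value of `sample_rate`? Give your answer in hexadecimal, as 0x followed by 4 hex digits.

0x1622

`sample_rate` follows `reserved` (2 bytes), so it starts at byte offset 2 and occupies 2 bytes.
Bytes at offsets 2..3: 22 16.
Little-endian stores the least-significant byte at the lowest address.
Reassemble most-significant byte first: 16 22 → 0x1622.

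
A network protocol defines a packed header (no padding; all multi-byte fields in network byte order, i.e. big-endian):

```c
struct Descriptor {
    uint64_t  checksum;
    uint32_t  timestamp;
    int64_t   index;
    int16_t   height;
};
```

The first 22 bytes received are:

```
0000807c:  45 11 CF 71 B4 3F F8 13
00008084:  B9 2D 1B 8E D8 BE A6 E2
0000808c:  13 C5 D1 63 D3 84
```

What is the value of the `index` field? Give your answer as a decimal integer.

`index` follows `checksum` (8 B), `timestamp` (4 B), so it starts at offset 8 + 4 = 12 and occupies 8 bytes.
Bytes at offsets 12..19: D8 BE A6 E2 13 C5 D1 63.
Big-endian: lowest address holds the most-significant byte.
The bytes are already most-significant first: 0xD8BEA6E213C5D163.
Top bit is set, so as a signed 64-bit value this is 0xD8BEA6E213C5D163 − 2^64 = -2828640026017541789.

-2828640026017541789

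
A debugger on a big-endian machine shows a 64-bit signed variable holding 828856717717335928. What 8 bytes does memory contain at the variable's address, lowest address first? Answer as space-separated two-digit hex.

828856717717335928 in hexadecimal, padded to 64 bits, is 0x0B80B0CB153CEF78.
Split into bytes (most-significant first): 0B 80 B0 CB 15 3C EF 78.
In big-endian order the high byte comes first in memory.
So the memory order matches the most-significant-first order: 0B 80 B0 CB 15 3C EF 78.

0B 80 B0 CB 15 3C EF 78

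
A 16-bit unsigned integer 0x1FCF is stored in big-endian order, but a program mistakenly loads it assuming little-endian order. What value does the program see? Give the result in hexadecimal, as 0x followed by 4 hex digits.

0xCF1F

Stored big-endian, the bytes at ascending addresses are 1F CF.
Read back as little-endian, the first byte is least significant, giving 0xCF1F.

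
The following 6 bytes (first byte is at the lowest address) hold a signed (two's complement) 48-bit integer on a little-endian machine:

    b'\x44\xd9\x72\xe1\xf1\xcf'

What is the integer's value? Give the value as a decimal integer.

Little-endian: lowest address holds the least-significant byte.
Reassemble most-significant byte first: CF F1 E1 72 D9 44 → 0xCFF1E172D944.
Top bit is set, so as a signed 48-bit value this is 0xCFF1E172D944 − 2^48 = -52837200242364.

-52837200242364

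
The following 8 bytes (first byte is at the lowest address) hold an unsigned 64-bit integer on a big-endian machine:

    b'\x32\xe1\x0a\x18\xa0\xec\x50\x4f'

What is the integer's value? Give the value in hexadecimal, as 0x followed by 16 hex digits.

Big-endian stores the most-significant byte at the lowest address.
The bytes are already most-significant first: 0x32E10A18A0EC504F.

0x32E10A18A0EC504F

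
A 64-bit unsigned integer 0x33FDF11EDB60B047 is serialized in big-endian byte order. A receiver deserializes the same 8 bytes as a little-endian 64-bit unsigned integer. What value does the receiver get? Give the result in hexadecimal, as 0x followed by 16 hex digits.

0x47B060DB1EF1FD33

Stored big-endian, the bytes at ascending addresses are 33 FD F1 1E DB 60 B0 47.
Read back as little-endian, the first byte is least significant, giving 0x47B060DB1EF1FD33.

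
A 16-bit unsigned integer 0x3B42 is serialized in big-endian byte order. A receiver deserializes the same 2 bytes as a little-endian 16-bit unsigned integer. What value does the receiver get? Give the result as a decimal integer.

Stored big-endian, the bytes at ascending addresses are 3B 42.
Read back as little-endian, the first byte is least significant, giving 0x423B.
0x423B = 16955.

16955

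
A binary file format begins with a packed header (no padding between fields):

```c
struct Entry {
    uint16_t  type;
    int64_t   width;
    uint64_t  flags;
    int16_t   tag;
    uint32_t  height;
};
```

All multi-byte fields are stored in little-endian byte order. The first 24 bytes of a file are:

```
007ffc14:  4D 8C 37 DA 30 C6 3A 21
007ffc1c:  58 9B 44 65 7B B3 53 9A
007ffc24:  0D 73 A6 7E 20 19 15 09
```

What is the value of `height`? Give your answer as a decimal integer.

`height` follows `type` (2 B), `width` (8 B), `flags` (8 B), `tag` (2 B), so it starts at offset 2 + 8 + 8 + 2 = 20 and occupies 4 bytes.
Bytes at offsets 20..23: 20 19 15 09.
In little-endian order the low byte comes first in memory.
Reassemble most-significant byte first: 09 15 19 20 → 0x09151920.
0x09151920 = 152377632.

152377632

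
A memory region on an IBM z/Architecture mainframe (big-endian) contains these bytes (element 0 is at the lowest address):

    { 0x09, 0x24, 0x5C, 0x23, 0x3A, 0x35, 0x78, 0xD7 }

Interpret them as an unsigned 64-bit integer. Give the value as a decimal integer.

Big-endian: lowest address holds the most-significant byte.
The bytes are already most-significant first: 0x09245C233A3578D7.
0x09245C233A3578D7 = 658752751873128663.

658752751873128663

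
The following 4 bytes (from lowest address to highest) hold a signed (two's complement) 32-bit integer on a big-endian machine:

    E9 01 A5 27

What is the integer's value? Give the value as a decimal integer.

-385768153

In big-endian order the high byte comes first in memory.
The bytes are already most-significant first: 0xE901A527.
Top bit is set, so as a signed 32-bit value this is 0xE901A527 − 2^32 = -385768153.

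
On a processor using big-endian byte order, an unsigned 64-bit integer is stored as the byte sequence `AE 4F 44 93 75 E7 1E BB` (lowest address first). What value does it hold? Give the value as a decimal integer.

12560333285888564923

Big-endian stores the most-significant byte at the lowest address.
The bytes are already most-significant first: 0xAE4F449375E71EBB.
0xAE4F449375E71EBB = 12560333285888564923.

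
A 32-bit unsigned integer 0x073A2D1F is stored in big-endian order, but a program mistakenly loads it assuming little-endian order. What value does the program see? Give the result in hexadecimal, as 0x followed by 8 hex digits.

Stored big-endian, the bytes at ascending addresses are 07 3A 2D 1F.
Read back as little-endian, the first byte is least significant, giving 0x1F2D3A07.

0x1F2D3A07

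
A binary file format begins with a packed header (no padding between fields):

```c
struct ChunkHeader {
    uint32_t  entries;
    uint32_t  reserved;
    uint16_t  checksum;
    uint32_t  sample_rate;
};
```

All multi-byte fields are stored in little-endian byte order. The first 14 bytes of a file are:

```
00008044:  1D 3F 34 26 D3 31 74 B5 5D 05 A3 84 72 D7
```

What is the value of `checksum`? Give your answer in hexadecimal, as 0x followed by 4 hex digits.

0x055D

`checksum` follows `entries` (4 B), `reserved` (4 B), so it starts at offset 4 + 4 = 8 and occupies 2 bytes.
Bytes at offsets 8..9: 5D 05.
In little-endian order the low byte comes first in memory.
Reassemble most-significant byte first: 05 5D → 0x055D.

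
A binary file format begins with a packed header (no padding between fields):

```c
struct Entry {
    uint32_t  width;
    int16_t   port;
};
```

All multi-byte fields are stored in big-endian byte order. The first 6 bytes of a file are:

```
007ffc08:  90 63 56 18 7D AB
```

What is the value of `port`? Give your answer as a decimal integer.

`port` follows `width` (4 bytes), so it starts at byte offset 4 and occupies 2 bytes.
Bytes at offsets 4..5: 7D AB.
Big-endian: lowest address holds the most-significant byte.
The bytes are already most-significant first: 0x7DAB.
0x7DAB = 32171.

32171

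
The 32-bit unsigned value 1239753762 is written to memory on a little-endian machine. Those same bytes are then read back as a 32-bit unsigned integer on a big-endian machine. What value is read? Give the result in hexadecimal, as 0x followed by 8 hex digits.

0x2224E549

1239753762 in 32-bit hexadecimal is 0x49E52422.
Stored little-endian, the bytes at ascending addresses are 22 24 E5 49.
Read back as big-endian, the last byte is least significant, giving 0x2224E549.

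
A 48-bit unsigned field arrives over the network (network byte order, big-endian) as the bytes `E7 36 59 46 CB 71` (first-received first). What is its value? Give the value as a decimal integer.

254220612062065

In big-endian order the high byte comes first in memory.
The bytes are already most-significant first: 0xE7365946CB71.
0xE7365946CB71 = 254220612062065.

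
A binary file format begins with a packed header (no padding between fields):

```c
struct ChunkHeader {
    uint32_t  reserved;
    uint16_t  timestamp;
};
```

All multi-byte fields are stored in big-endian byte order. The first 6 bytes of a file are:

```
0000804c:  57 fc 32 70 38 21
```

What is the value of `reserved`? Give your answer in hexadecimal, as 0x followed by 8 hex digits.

`reserved` is the first field, at byte offset 0, occupying 4 bytes.
Bytes at offsets 0..3: 57 FC 32 70.
In big-endian order the high byte comes first in memory.
The bytes are already most-significant first: 0x57FC3270.

0x57FC3270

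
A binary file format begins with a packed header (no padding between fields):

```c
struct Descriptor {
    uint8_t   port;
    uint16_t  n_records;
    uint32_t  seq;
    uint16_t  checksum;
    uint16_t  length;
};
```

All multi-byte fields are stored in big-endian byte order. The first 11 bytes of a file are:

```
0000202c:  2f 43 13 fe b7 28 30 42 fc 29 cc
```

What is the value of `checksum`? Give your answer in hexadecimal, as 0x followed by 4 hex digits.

0x42FC

`checksum` follows `port` (1 B), `n_records` (2 B), `seq` (4 B), so it starts at offset 1 + 2 + 4 = 7 and occupies 2 bytes.
Bytes at offsets 7..8: 42 FC.
In big-endian order the high byte comes first in memory.
The bytes are already most-significant first: 0x42FC.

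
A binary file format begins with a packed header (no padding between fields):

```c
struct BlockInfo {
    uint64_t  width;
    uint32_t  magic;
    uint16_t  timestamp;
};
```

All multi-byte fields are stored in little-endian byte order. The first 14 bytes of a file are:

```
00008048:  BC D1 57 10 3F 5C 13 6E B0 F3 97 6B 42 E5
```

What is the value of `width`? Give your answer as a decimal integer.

7931784794656461244

`width` is the first field, at byte offset 0, occupying 8 bytes.
Bytes at offsets 0..7: BC D1 57 10 3F 5C 13 6E.
Little-endian: lowest address holds the least-significant byte.
Reassemble most-significant byte first: 6E 13 5C 3F 10 57 D1 BC → 0x6E135C3F1057D1BC.
0x6E135C3F1057D1BC = 7931784794656461244.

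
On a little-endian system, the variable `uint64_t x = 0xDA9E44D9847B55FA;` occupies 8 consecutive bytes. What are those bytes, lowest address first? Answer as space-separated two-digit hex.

FA 55 7B 84 D9 44 9E DA

Split into bytes (most-significant first): DA 9E 44 D9 84 7B 55 FA.
Little-endian stores the least-significant byte at the lowest address.
So at ascending addresses the bytes are FA 55 7B 84 D9 44 9E DA.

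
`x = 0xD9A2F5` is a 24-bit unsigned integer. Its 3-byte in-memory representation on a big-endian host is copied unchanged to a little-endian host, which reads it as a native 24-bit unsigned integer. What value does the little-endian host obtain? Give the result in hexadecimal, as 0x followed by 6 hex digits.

Stored big-endian, the bytes at ascending addresses are D9 A2 F5.
Read back as little-endian, the first byte is least significant, giving 0xF5A2D9.

0xF5A2D9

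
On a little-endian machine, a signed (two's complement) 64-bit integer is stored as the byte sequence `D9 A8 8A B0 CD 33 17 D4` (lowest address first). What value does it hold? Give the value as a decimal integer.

Little-endian stores the least-significant byte at the lowest address.
Reassemble most-significant byte first: D4 17 33 CD B0 8A A8 D9 → 0xD41733CDB08AA8D9.
Top bit is set, so as a signed 64-bit value this is 0xD41733CDB08AA8D9 − 2^64 = -3164003254681294631.

-3164003254681294631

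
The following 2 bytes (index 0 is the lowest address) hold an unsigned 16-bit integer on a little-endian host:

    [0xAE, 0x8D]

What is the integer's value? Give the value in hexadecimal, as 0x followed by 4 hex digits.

0x8DAE

In little-endian order the low byte comes first in memory.
Reassemble most-significant byte first: 8D AE → 0x8DAE.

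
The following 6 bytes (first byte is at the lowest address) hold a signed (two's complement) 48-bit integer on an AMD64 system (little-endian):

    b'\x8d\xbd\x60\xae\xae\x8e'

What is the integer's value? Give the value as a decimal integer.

-124594075681395

Little-endian: lowest address holds the least-significant byte.
Reassemble most-significant byte first: 8E AE AE 60 BD 8D → 0x8EAEAE60BD8D.
Top bit is set, so as a signed 48-bit value this is 0x8EAEAE60BD8D − 2^48 = -124594075681395.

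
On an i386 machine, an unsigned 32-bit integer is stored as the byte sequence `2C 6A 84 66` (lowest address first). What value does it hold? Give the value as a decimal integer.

Little-endian stores the least-significant byte at the lowest address.
Reassemble most-significant byte first: 66 84 6A 2C → 0x66846A2C.
0x66846A2C = 1719953964.

1719953964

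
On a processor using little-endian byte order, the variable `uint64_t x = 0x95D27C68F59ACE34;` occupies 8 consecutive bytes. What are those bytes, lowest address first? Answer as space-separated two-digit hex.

Split into bytes (most-significant first): 95 D2 7C 68 F5 9A CE 34.
In little-endian order the low byte comes first in memory.
So at ascending addresses the bytes are 34 CE 9A F5 68 7C D2 95.

34 CE 9A F5 68 7C D2 95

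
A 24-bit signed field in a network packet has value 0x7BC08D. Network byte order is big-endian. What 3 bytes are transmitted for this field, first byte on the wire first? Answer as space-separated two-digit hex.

7B C0 8D

Split into bytes (most-significant first): 7B C0 8D.
In big-endian order the high byte comes first in memory.
So the memory order matches the most-significant-first order: 7B C0 8D.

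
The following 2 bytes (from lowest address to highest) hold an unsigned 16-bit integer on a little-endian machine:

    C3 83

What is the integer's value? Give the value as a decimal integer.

In little-endian order the low byte comes first in memory.
Reassemble most-significant byte first: 83 C3 → 0x83C3.
0x83C3 = 33731.

33731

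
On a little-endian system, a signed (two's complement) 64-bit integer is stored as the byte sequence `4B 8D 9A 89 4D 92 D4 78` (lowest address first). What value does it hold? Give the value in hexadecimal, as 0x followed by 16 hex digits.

Little-endian stores the least-significant byte at the lowest address.
Reassemble most-significant byte first: 78 D4 92 4D 89 9A 8D 4B → 0x78D4924D899A8D4B.

0x78D4924D899A8D4B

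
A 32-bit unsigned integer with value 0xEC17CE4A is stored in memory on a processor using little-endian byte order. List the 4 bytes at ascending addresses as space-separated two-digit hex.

Split into bytes (most-significant first): EC 17 CE 4A.
Little-endian stores the least-significant byte at the lowest address.
So at ascending addresses the bytes are 4A CE 17 EC.

4A CE 17 EC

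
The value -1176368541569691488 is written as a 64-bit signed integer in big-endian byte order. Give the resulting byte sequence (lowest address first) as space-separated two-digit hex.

Two's complement of -1176368541569691488 in 64 bits: 1176368541569691488 = 0x10534CF4B534AF60; invert → 0xEFACB30B4ACB509F; add 1 → 0xEFACB30B4ACB50A0.
Split into bytes (most-significant first): EF AC B3 0B 4A CB 50 A0.
Big-endian: lowest address holds the most-significant byte.
So the memory order matches the most-significant-first order: EF AC B3 0B 4A CB 50 A0.

EF AC B3 0B 4A CB 50 A0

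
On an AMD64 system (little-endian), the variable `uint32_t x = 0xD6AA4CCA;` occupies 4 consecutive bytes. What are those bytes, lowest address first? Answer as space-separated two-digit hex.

Split into bytes (most-significant first): D6 AA 4C CA.
Little-endian stores the least-significant byte at the lowest address.
So at ascending addresses the bytes are CA 4C AA D6.

CA 4C AA D6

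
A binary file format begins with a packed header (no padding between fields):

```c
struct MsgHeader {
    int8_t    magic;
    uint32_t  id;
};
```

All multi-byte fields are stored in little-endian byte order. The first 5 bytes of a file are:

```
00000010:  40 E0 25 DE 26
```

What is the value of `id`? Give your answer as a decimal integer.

652092896

`id` follows `magic` (1 byte), so it starts at byte offset 1 and occupies 4 bytes.
Bytes at offsets 1..4: E0 25 DE 26.
Little-endian stores the least-significant byte at the lowest address.
Reassemble most-significant byte first: 26 DE 25 E0 → 0x26DE25E0.
0x26DE25E0 = 652092896.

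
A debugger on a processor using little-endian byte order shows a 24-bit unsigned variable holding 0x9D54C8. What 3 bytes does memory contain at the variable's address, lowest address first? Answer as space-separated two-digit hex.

Split into bytes (most-significant first): 9D 54 C8.
Little-endian: lowest address holds the least-significant byte.
So at ascending addresses the bytes are C8 54 9D.

C8 54 9D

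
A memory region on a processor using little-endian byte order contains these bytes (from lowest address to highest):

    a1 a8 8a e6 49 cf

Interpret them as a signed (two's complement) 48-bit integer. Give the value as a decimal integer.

-53558669301599

In little-endian order the low byte comes first in memory.
Reassemble most-significant byte first: CF 49 E6 8A A8 A1 → 0xCF49E68AA8A1.
Top bit is set, so as a signed 48-bit value this is 0xCF49E68AA8A1 − 2^48 = -53558669301599.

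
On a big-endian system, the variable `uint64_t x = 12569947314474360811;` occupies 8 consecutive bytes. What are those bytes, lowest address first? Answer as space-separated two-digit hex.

12569947314474360811 in hexadecimal, padded to 64 bits, is 0xAE716C7BEC9E9FEB.
Split into bytes (most-significant first): AE 71 6C 7B EC 9E 9F EB.
Big-endian stores the most-significant byte at the lowest address.
So the memory order matches the most-significant-first order: AE 71 6C 7B EC 9E 9F EB.

AE 71 6C 7B EC 9E 9F EB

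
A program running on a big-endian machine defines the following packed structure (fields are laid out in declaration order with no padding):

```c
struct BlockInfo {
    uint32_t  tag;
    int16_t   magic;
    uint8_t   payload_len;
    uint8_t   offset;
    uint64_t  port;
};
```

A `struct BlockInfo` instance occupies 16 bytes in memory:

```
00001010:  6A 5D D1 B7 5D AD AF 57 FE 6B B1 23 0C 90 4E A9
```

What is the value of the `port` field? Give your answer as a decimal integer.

`port` follows `tag` (4 B), `magic` (2 B), `payload_len` (1 B), `offset` (1 B), so it starts at offset 4 + 2 + 1 + 1 = 8 and occupies 8 bytes.
Bytes at offsets 8..15: FE 6B B1 23 0C 90 4E A9.
In big-endian order the high byte comes first in memory.
The bytes are already most-significant first: 0xFE6BB1230C904EA9.
0xFE6BB1230C904EA9 = 18332941472234491561.

18332941472234491561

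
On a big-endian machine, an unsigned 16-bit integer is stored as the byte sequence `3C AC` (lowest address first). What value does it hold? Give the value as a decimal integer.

Big-endian: lowest address holds the most-significant byte.
The bytes are already most-significant first: 0x3CAC.
0x3CAC = 15532.

15532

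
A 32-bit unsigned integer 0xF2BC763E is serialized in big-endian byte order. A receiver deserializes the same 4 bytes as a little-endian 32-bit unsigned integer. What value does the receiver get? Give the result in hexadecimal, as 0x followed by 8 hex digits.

Stored big-endian, the bytes at ascending addresses are F2 BC 76 3E.
Read back as little-endian, the first byte is least significant, giving 0x3E76BCF2.

0x3E76BCF2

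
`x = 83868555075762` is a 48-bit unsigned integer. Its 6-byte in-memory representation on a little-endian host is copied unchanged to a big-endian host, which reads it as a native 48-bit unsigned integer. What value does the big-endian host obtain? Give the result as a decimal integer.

196676990748492

83868555075762 in 48-bit hexadecimal is 0x4C472B6EE0B2.
Stored little-endian, the bytes at ascending addresses are B2 E0 6E 2B 47 4C.
Read back as big-endian, the last byte is least significant, giving 0xB2E06E2B474C.
0xB2E06E2B474C = 196676990748492.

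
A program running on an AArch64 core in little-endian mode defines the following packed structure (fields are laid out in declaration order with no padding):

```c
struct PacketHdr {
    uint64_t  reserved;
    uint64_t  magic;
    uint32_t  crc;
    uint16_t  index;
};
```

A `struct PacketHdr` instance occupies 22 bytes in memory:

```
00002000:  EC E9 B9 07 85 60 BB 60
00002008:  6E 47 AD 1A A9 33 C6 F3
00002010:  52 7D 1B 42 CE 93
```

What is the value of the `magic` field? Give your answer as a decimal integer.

17565784197995251566

`magic` follows `reserved` (8 bytes), so it starts at byte offset 8 and occupies 8 bytes.
Bytes at offsets 8..15: 6E 47 AD 1A A9 33 C6 F3.
Little-endian: lowest address holds the least-significant byte.
Reassemble most-significant byte first: F3 C6 33 A9 1A AD 47 6E → 0xF3C633A91AAD476E.
0xF3C633A91AAD476E = 17565784197995251566.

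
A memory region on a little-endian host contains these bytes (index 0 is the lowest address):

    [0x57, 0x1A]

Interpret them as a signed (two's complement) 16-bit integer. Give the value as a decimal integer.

Little-endian: lowest address holds the least-significant byte.
Reassemble most-significant byte first: 1A 57 → 0x1A57.
0x1A57 = 6743.

6743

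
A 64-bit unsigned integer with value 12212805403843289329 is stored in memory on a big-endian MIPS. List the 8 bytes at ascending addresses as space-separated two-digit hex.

A9 7C 99 CE FF 0C E0 F1

12212805403843289329 in hexadecimal, padded to 64 bits, is 0xA97C99CEFF0CE0F1.
Split into bytes (most-significant first): A9 7C 99 CE FF 0C E0 F1.
In big-endian order the high byte comes first in memory.
So the memory order matches the most-significant-first order: A9 7C 99 CE FF 0C E0 F1.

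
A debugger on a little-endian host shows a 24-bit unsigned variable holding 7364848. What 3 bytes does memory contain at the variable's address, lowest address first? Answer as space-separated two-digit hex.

F0 60 70

7364848 in hexadecimal, padded to 24 bits, is 0x7060F0.
Split into bytes (most-significant first): 70 60 F0.
Little-endian: lowest address holds the least-significant byte.
So at ascending addresses the bytes are F0 60 70.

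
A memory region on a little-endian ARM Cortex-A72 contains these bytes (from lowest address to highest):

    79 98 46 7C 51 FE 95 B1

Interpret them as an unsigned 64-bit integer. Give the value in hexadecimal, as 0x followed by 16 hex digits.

In little-endian order the low byte comes first in memory.
Reassemble most-significant byte first: B1 95 FE 51 7C 46 98 79 → 0xB195FE517C469879.

0xB195FE517C469879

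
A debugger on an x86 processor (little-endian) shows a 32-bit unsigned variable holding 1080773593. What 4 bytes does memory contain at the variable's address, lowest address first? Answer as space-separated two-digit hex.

1080773593 in hexadecimal, padded to 32 bits, is 0x406B4BD9.
Split into bytes (most-significant first): 40 6B 4B D9.
In little-endian order the low byte comes first in memory.
So at ascending addresses the bytes are D9 4B 6B 40.

D9 4B 6B 40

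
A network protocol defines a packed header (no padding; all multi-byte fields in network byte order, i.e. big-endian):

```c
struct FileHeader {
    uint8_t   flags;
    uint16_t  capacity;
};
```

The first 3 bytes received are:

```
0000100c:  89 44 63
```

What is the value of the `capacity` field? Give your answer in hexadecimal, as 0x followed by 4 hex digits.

0x4463

`capacity` follows `flags` (1 byte), so it starts at byte offset 1 and occupies 2 bytes.
Bytes at offsets 1..2: 44 63.
Big-endian: lowest address holds the most-significant byte.
The bytes are already most-significant first: 0x4463.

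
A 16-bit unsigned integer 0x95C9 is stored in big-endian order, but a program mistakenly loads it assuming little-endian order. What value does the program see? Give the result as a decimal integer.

Stored big-endian, the bytes at ascending addresses are 95 C9.
Read back as little-endian, the first byte is least significant, giving 0xC995.
0xC995 = 51605.

51605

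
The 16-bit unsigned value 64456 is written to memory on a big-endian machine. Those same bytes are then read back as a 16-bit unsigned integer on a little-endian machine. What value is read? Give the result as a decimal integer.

64456 in 16-bit hexadecimal is 0xFBC8.
Stored big-endian, the bytes at ascending addresses are FB C8.
Read back as little-endian, the first byte is least significant, giving 0xC8FB.
0xC8FB = 51451.

51451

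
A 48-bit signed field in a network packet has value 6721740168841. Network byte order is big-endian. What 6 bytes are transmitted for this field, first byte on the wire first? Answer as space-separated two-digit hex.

6721740168841 in hexadecimal, padded to 48 bits, is 0x061D06EF5E89.
Split into bytes (most-significant first): 06 1D 06 EF 5E 89.
In big-endian order the high byte comes first in memory.
So the memory order matches the most-significant-first order: 06 1D 06 EF 5E 89.

06 1D 06 EF 5E 89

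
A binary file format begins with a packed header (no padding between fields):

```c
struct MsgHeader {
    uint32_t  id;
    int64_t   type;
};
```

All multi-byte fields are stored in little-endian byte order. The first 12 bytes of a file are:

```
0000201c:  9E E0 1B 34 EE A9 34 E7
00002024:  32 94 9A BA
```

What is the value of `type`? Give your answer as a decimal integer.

-5000521489893250578

`type` follows `id` (4 bytes), so it starts at byte offset 4 and occupies 8 bytes.
Bytes at offsets 4..11: EE A9 34 E7 32 94 9A BA.
In little-endian order the low byte comes first in memory.
Reassemble most-significant byte first: BA 9A 94 32 E7 34 A9 EE → 0xBA9A9432E734A9EE.
Top bit is set, so as a signed 64-bit value this is 0xBA9A9432E734A9EE − 2^64 = -5000521489893250578.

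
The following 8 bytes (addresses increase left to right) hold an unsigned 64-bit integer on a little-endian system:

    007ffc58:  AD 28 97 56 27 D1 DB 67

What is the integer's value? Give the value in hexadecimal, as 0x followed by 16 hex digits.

Little-endian stores the least-significant byte at the lowest address.
Reassemble most-significant byte first: 67 DB D1 27 56 97 28 AD → 0x67DBD127569728AD.

0x67DBD127569728AD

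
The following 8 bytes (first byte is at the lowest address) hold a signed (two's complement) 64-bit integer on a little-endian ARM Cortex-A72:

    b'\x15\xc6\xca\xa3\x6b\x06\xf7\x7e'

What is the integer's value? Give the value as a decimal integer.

Little-endian: lowest address holds the least-significant byte.
Reassemble most-significant byte first: 7E F7 06 6B A3 CA C6 15 → 0x7EF7066BA3CAC615.
0x7EF7066BA3CAC615 = 9148788227405694485.

9148788227405694485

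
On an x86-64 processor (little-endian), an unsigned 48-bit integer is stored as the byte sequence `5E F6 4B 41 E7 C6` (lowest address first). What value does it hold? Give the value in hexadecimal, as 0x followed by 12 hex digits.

Little-endian stores the least-significant byte at the lowest address.
Reassemble most-significant byte first: C6 E7 41 4B F6 5E → 0xC6E7414BF65E.

0xC6E7414BF65E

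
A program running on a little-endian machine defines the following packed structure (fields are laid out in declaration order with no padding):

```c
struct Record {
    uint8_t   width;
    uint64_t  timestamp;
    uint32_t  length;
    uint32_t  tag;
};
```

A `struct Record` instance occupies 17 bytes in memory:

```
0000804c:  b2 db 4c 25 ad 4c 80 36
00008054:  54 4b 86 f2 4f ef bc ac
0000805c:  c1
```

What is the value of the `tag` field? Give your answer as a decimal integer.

3249323247

`tag` follows `width` (1 B), `timestamp` (8 B), `length` (4 B), so it starts at offset 1 + 8 + 4 = 13 and occupies 4 bytes.
Bytes at offsets 13..16: EF BC AC C1.
Little-endian stores the least-significant byte at the lowest address.
Reassemble most-significant byte first: C1 AC BC EF → 0xC1ACBCEF.
0xC1ACBCEF = 3249323247.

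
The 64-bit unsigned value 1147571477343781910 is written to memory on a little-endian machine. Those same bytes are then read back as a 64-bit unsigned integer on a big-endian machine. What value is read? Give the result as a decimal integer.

1604533489737067535

1147571477343781910 in 64-bit hexadecimal is 0x0FECFE2DB5724416.
Stored little-endian, the bytes at ascending addresses are 16 44 72 B5 2D FE EC 0F.
Read back as big-endian, the last byte is least significant, giving 0x164472B52DFEEC0F.
0x164472B52DFEEC0F = 1604533489737067535.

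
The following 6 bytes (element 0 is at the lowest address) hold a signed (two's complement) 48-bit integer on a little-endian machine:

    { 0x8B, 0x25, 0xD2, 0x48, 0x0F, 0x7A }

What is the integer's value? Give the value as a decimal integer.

In little-endian order the low byte comes first in memory.
Reassemble most-significant byte first: 7A 0F 48 D2 25 8B → 0x7A0F48D2258B.
0x7A0F48D2258B = 134206064829835.

134206064829835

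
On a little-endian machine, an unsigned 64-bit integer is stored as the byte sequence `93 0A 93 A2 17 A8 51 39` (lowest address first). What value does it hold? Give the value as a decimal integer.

Little-endian stores the least-significant byte at the lowest address.
Reassemble most-significant byte first: 39 51 A8 17 A2 93 0A 93 → 0x3951A817A2930A93.
0x3951A817A2930A93 = 4130267152740715155.

4130267152740715155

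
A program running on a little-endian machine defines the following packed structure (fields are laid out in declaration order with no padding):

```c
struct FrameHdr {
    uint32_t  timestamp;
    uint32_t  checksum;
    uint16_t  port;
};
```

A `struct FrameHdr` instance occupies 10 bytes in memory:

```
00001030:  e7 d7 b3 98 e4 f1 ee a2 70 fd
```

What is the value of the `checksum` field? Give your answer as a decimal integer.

`checksum` follows `timestamp` (4 bytes), so it starts at byte offset 4 and occupies 4 bytes.
Bytes at offsets 4..7: E4 F1 EE A2.
Little-endian: lowest address holds the least-significant byte.
Reassemble most-significant byte first: A2 EE F1 E4 → 0xA2EEF1E4.
0xA2EEF1E4 = 2733568484.

2733568484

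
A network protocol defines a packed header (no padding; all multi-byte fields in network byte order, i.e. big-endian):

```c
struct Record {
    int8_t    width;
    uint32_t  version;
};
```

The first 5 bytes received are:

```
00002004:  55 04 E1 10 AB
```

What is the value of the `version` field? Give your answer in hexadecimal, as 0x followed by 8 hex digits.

0x04E110AB

`version` follows `width` (1 byte), so it starts at byte offset 1 and occupies 4 bytes.
Bytes at offsets 1..4: 04 E1 10 AB.
In big-endian order the high byte comes first in memory.
The bytes are already most-significant first: 0x04E110AB.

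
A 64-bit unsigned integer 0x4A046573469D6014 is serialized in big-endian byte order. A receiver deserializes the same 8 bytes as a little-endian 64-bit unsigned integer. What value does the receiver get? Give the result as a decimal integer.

1468346404432053322

Stored big-endian, the bytes at ascending addresses are 4A 04 65 73 46 9D 60 14.
Read back as little-endian, the first byte is least significant, giving 0x14609D467365044A.
0x14609D467365044A = 1468346404432053322.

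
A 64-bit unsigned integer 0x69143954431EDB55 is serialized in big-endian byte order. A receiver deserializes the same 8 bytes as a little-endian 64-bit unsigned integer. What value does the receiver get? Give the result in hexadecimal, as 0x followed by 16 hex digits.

Stored big-endian, the bytes at ascending addresses are 69 14 39 54 43 1E DB 55.
Read back as little-endian, the first byte is least significant, giving 0x55DB1E4354391469.

0x55DB1E4354391469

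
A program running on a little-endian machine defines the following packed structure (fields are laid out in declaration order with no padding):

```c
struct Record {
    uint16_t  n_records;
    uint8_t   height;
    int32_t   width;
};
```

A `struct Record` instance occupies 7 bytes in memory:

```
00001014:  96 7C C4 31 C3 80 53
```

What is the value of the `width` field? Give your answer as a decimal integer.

`width` follows `n_records` (2 B), `height` (1 B), so it starts at offset 2 + 1 = 3 and occupies 4 bytes.
Bytes at offsets 3..6: 31 C3 80 53.
Little-endian: lowest address holds the least-significant byte.
Reassemble most-significant byte first: 53 80 C3 31 → 0x5380C331.
0x5380C331 = 1400947505.

1400947505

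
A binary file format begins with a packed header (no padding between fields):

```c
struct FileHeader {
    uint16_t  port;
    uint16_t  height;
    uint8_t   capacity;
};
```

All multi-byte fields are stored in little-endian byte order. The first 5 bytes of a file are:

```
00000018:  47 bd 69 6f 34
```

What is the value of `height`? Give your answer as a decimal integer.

`height` follows `port` (2 bytes), so it starts at byte offset 2 and occupies 2 bytes.
Bytes at offsets 2..3: 69 6F.
Little-endian: lowest address holds the least-significant byte.
Reassemble most-significant byte first: 6F 69 → 0x6F69.
0x6F69 = 28521.

28521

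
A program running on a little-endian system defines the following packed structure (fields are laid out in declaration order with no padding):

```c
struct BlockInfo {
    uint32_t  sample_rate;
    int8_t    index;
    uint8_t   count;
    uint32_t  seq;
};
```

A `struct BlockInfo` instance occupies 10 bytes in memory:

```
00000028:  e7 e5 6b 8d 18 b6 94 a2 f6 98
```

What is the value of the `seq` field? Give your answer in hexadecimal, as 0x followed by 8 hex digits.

`seq` follows `sample_rate` (4 B), `index` (1 B), `count` (1 B), so it starts at offset 4 + 1 + 1 = 6 and occupies 4 bytes.
Bytes at offsets 6..9: 94 A2 F6 98.
Little-endian: lowest address holds the least-significant byte.
Reassemble most-significant byte first: 98 F6 A2 94 → 0x98F6A294.

0x98F6A294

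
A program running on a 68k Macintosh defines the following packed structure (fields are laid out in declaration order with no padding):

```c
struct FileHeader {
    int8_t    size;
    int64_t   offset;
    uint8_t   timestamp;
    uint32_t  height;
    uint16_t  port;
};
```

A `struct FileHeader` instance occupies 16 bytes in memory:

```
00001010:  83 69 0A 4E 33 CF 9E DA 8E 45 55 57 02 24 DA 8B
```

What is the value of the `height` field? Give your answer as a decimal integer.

1431765540

`height` follows `size` (1 B), `offset` (8 B), `timestamp` (1 B), so it starts at offset 1 + 8 + 1 = 10 and occupies 4 bytes.
Bytes at offsets 10..13: 55 57 02 24.
In big-endian order the high byte comes first in memory.
The bytes are already most-significant first: 0x55570224.
0x55570224 = 1431765540.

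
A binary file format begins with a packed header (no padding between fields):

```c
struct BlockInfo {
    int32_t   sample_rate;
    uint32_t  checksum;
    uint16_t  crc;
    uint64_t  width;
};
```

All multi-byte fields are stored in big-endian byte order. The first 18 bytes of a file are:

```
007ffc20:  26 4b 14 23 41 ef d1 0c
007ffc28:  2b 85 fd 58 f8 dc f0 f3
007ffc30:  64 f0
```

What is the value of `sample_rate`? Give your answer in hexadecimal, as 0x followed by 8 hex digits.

`sample_rate` is the first field, at byte offset 0, occupying 4 bytes.
Bytes at offsets 0..3: 26 4B 14 23.
Big-endian: lowest address holds the most-significant byte.
The bytes are already most-significant first: 0x264B1423.

0x264B1423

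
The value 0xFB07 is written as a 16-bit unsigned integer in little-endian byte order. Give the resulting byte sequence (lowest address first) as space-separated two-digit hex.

07 FB

Split into bytes (most-significant first): FB 07.
Little-endian: lowest address holds the least-significant byte.
So at ascending addresses the bytes are 07 FB.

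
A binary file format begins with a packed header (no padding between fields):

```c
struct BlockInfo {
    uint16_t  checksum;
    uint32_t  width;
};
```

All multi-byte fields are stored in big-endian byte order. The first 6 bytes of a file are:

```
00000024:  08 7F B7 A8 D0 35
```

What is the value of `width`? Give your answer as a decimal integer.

3081293877

`width` follows `checksum` (2 bytes), so it starts at byte offset 2 and occupies 4 bytes.
Bytes at offsets 2..5: B7 A8 D0 35.
Big-endian stores the most-significant byte at the lowest address.
The bytes are already most-significant first: 0xB7A8D035.
0xB7A8D035 = 3081293877.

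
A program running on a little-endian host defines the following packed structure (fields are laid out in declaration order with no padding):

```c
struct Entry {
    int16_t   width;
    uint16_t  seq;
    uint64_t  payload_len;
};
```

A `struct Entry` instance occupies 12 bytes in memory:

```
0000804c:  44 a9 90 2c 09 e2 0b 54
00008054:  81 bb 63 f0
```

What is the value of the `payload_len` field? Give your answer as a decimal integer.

`payload_len` follows `width` (2 B), `seq` (2 B), so it starts at offset 2 + 2 = 4 and occupies 8 bytes.
Bytes at offsets 4..11: 09 E2 0B 54 81 BB 63 F0.
Little-endian: lowest address holds the least-significant byte.
Reassemble most-significant byte first: F0 63 BB 81 54 0B E2 09 → 0xF063BB81540BE209.
0xF063BB81540BE209 = 17321894755932299785.

17321894755932299785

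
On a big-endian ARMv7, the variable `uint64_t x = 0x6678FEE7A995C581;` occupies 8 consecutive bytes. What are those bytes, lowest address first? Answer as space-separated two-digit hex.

Split into bytes (most-significant first): 66 78 FE E7 A9 95 C5 81.
In big-endian order the high byte comes first in memory.
So the memory order matches the most-significant-first order: 66 78 FE E7 A9 95 C5 81.

66 78 FE E7 A9 95 C5 81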